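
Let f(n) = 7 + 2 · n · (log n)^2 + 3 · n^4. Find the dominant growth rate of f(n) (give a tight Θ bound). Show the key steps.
f(n) ∈ Θ(n^4)

Compare the terms by growth order. For large n, n^a · (log n)^b dominates n^a' · (log n)^b' iff a > a', or (a = a' and b > b'). Ranking the 3 terms shows the dominant one is 3 · n^4. Hence f(n) ∈ Θ(n^4).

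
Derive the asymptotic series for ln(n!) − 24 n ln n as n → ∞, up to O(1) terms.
ln(n!) − 24 n ln n = −23 n ln n − n + (1/2) ln(2π n) + O(1/n)

Stirling: ln((n)!) = n ln(n) − n + (1/2) ln(2π·n) + O(1/n).
Here n ln(n) = n ln n.
Subtract 24n ln n: leading term is (1 − 24) n ln n = −23 n ln n. The next term is −n. Then the (1/2) ln(2π·n) correction.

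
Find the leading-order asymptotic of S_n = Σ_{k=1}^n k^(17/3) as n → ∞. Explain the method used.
S_n ~ (3/20) · n^(20/3)

Integral comparison: Σ_{k=1}^n k^(17/3) = ∫_0^n x^(17/3) dx + O(n^(17/3)). The integral is n^(1 + 17/3) / (1 + 17/3) = n^((17+3)/3) / ((17+3)/3) = (3/20) · n^(20/3).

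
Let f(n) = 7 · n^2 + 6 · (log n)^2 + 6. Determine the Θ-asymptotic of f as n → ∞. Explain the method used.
f(n) ∈ Θ(n^2)

Compare the terms by growth order. For large n, n^a · (log n)^b dominates n^a' · (log n)^b' iff a > a', or (a = a' and b > b'). Ranking the 3 terms shows the dominant one is 7 · n^2. Hence f(n) ∈ Θ(n^2).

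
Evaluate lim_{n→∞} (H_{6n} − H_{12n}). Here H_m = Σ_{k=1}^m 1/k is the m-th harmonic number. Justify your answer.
lim = ln(6/12) = −ln 2

Euler-Maclaurin gives H_m = ln m + γ + 1/(2m) + O(1/m^2). The γ and O(1/m) terms cancel in the difference:
  H_{6n} − H_{12n} = ln(6n) − ln(12n) + O(1/n) = ln(6/12) + O(1/n).
Hence the limit is ln(6/12) = −ln 2.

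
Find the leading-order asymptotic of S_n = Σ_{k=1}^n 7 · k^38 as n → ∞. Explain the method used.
S_n ~ 7 · n^39 / 39

By integral comparison (Euler-Maclaurin), Σ_{k=1}^n 7 · k^38 = 7 · ∫_0^n x^38 dx + O(n^38) = 7 · n^39/39 + O(n^38). (Equivalently, Faulhaber's formula gives the same leading term.)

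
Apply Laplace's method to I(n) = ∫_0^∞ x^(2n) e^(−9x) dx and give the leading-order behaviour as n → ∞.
I(n) ~ (sqrt(2π·2n) / 9) · (2n/(9e))^(2n)

Write the integrand as exp(2n ln x − 9x) and set f(x) = 2n ln x − 9x. Then f'(x) = 2n/x − 9 = 0 at x* = 2n/9, and f''(x*) = −2n/x*^2 = −9^2/(2n). Laplace's method (interior maximum) gives
  I(n) ~ e^(f(x*)) · sqrt(2π / |f''(x*)|)
        = exp(2n ln(2n/9) − 2n) · sqrt(2π · 2n / 9^2)
        = (2n/9)^(2n) e^(−2n) · sqrt(2π·2n) / 9
        = (sqrt(2π·2n) / 9) · (2n/(9e))^(2n).
This matches Γ(2n+1)/9^(2n+1) with Stirling applied to Γ.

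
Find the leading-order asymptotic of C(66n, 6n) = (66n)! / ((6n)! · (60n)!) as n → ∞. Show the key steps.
C(66n, 6n) ~ (285311670611/10000000000)^(6n) · sqrt(11/(20π·6n))

Write N = 6n. Apply Stirling to each factorial:
  (11N)! ~ sqrt(2π·11N) · (11N/e)^(11N),
  N! ~ sqrt(2π N) · (N/e)^N,
  (10N)! ~ sqrt(2π·10N) · (10N/e)^(10N).
The exponential factors combine to (11N)^(11N) / (N^N · (10N)^(10N)) = 11^(11N)/10^(10N) = (11^11/10^10)^N = (285311670611/10000000000)^N.
The square-root prefactors combine to sqrt(2π·11N) / (sqrt(2π N)·sqrt(2π·10N)) = sqrt(11 / (2π·10·N)) = sqrt(11/(20π·6n)).
Substituting N = 6n: C(66n, 6n) ~ (285311670611/10000000000)^(6n) · sqrt(11/(20π·6n)).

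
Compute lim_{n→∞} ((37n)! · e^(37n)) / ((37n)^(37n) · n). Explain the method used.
lim = 0

Stirling: (37n)! ~ sqrt(2π·37n) · (37n/e)^(37n). Hence
  (37n)! · e^(37n) / (37n)^(37n) ~ sqrt(2π·37n).
Dividing by n: sqrt(2π·37n) / n = sqrt(2π·37) · n^((1−2)/2), so the expression behaves like sqrt(2π·37) · n^((1−2)/2) → 0.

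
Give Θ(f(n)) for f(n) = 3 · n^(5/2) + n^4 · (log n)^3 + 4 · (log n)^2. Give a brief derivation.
f(n) ∈ Θ(n^4 · (log n)^3)

Compare the terms by growth order. For large n, n^a · (log n)^b dominates n^a' · (log n)^b' iff a > a', or (a = a' and b > b'). Ranking the 3 terms shows the dominant one is n^4 · (log n)^3. Hence f(n) ∈ Θ(n^4 · (log n)^3).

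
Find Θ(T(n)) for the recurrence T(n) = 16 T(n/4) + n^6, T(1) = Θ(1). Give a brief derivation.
T(n) = Θ(n^6)

log_4 16 ≈ 2.000. f(n) = n^6 dominates n^(log_4 16) since 6 > 2.000, and the regularity condition a·f(n/b) = 16·(n/4)^6 = (16/4096)·n^6 ≤ c·f(n) holds with c = 16/4096 ≈ 0.00391 < 1. So this is Case 3: T(n) = Θ(f(n)) = Θ(n^6).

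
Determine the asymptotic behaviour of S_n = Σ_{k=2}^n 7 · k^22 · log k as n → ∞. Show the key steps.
S_n ~ 7 · n^23 log n / 23 − 7 · n^23 / 529

By integral comparison, S_n = ∫_1^n 7 · x^22 · log x dx + O(n^22 · log n). For the integral, ∫ x^22 log x dx = n^23 log n / 23 − n^23/529 (integration by parts). Hence S_n ~ 7 · n^23 log n / 23 − 7 · n^23 / 529.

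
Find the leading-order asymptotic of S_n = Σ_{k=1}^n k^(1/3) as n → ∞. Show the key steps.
S_n ~ (3/4) · n^(4/3)

Integral comparison: Σ_{k=1}^n k^(1/3) = ∫_0^n x^(1/3) dx + O(n^(1/3)). The integral is n^(1 + 1/3) / (1 + 1/3) = n^((1+3)/3) / ((1+3)/3) = (3/4) · n^(4/3).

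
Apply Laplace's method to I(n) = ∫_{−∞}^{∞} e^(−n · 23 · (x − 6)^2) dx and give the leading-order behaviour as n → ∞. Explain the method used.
I(n) = sqrt(π/(23n))

Here φ(x) = 23 · (x − 6)^2 has its unique minimum at x* = 6 with φ(x*) = 0 and φ''(x*) = 46. Laplace's method gives
  I(n) ~ e^(−n φ(x*)) · sqrt(2π / (n · φ''(x*))) = sqrt(2π / (46n)) = sqrt(π/(23n)).
This is exact: substituting u = (x − 6)·sqrt(23n) gives I(n) = (1/sqrt(23n)) ∫_{−∞}^{∞} e^(−u^2) du = sqrt(π/(23n)).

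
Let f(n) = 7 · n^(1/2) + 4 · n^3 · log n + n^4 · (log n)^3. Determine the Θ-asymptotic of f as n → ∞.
f(n) ∈ Θ(n^4 · (log n)^3)

Compare the terms by growth order. For large n, n^a · (log n)^b dominates n^a' · (log n)^b' iff a > a', or (a = a' and b > b'). Ranking the 3 terms shows the dominant one is n^4 · (log n)^3. Hence f(n) ∈ Θ(n^4 · (log n)^3).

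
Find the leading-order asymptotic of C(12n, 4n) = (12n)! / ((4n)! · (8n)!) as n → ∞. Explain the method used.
C(12n, 4n) ~ (27/4)^(4n) · sqrt(3/(4π·4n))

Write N = 4n. Apply Stirling to each factorial:
  (3N)! ~ sqrt(2π·3N) · (3N/e)^(3N),
  N! ~ sqrt(2π N) · (N/e)^N,
  (2N)! ~ sqrt(2π·2N) · (2N/e)^(2N).
The exponential factors combine to (3N)^(3N) / (N^N · (2N)^(2N)) = 3^(3N)/2^(2N) = (3^3/2^2)^N = (27/4)^N.
The square-root prefactors combine to sqrt(2π·3N) / (sqrt(2π N)·sqrt(2π·2N)) = sqrt(3 / (2π·2·N)) = sqrt(3/(4π·4n)).
Substituting N = 4n: C(12n, 4n) ~ (27/4)^(4n) · sqrt(3/(4π·4n)).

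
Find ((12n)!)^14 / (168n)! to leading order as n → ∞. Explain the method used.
((12n)!)^14/(168n)! ~ ((2π·12n)^(13/2) / sqrt(14)) · 14^(−14·12n)  →  0

Write N = 12n. Stirling: N! ~ sqrt(2π N)(N/e)^N and (14N)! ~ sqrt(2π·14N)·(14N/e)^(14N).
  (N!)^14/(14N)! ~ (2π N)^(14/2) (N/e)^(14N) / [sqrt(2π·14N) (14N/e)^(14N)]
     = (2π N)^(14/2) / sqrt(2π·14N) · (N/(14N))^(14N)
     = (2π N)^((14−1)/2) / sqrt(14) · 14^(−14N).
Since 14^14 > 1, the factor 14^(−14N) decays exponentially, so the ratio → 0. Substituting N = 12n gives the stated form.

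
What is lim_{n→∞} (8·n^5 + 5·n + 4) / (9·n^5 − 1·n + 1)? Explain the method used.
lim = 8/9

For large n the leading n^5 terms dominate both numerator and denominator. Dividing top and bottom by n^5, every other term tends to 0, leaving 8/9.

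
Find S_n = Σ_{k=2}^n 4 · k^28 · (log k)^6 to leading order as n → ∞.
S_n ~ 4 · n^29 · (log n)^6 / 29

By integral comparison, S_n = ∫_1^n 4 · x^28 · (log x)^6 dx + O(n^28 · (log n)^6). For the integral, the leading term of ∫_1^n x^28 (log x)^6 dx is n^29/29 · (log n)^6 (by repeated integration by parts; each step lowers the log-exponent and produces a relatively O(1/log n) correction). Hence S_n ~ 4 · n^29 · (log n)^6 / 29.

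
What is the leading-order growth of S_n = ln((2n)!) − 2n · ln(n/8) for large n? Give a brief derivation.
S_n ~ 2n · (ln 16 − 1) + O(ln n)

Stirling: ln((2n)!) = 2n ln(2n) − 2n + O(ln n).
  S_n = 2n ln(2n) − 2n − 2n ln(n/8) + O(ln n)
      = 2n ln(2n) − 2n ln n + 2n ln 8 − 2n + O(ln n)
      = 2n ln 2 + 2n ln 8 − 2n + O(ln n)
      = 2n (ln 16 − 1) + O(ln n).
Numerically ln(16) − 1 ≈ 1.7726.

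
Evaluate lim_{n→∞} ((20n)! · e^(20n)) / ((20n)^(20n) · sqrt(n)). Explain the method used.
lim = sqrt(2π·20)

Stirling: (20n)! ~ sqrt(2π·20n) · (20n/e)^(20n). Hence
  (20n)! · e^(20n) / (20n)^(20n) ~ sqrt(2π·20n).
Dividing by sqrt(n): sqrt(2π·20n) / sqrt(n) = sqrt(2π·20) · n^((1−1)/2), so the limit is sqrt(2π·20).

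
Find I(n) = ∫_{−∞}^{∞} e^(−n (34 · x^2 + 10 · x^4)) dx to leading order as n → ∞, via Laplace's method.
I(n) ~ sqrt(π/(34n))

φ(x) = 34 · x^2 + 10 · x^4 has its unique global minimum at x* = 0 (since φ'(x) = 68x + 40x^3 = 0 only at x = 0 for real x with both coefficients positive, and φ → ∞ as |x| → ∞). At x* = 0, φ(0) = 0 and φ''(0) = 68. Laplace's method then gives
  I(n) ~ sqrt(2π / (n · φ''(0))) · e^(−n φ(0)) = sqrt(2π / (68n)) = sqrt(π/(34n)).
The 10 · x^4 term contributes only at subleading order (an O(1/n) relative correction).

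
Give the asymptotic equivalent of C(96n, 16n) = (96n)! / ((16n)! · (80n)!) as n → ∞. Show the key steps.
C(96n, 16n) ~ (46656/3125)^(16n) · sqrt(3/(5π·16n))

Write N = 16n. Apply Stirling to each factorial:
  (6N)! ~ sqrt(2π·6N) · (6N/e)^(6N),
  N! ~ sqrt(2π N) · (N/e)^N,
  (5N)! ~ sqrt(2π·5N) · (5N/e)^(5N).
The exponential factors combine to (6N)^(6N) / (N^N · (5N)^(5N)) = 6^(6N)/5^(5N) = (6^6/5^5)^N = (46656/3125)^N.
The square-root prefactors combine to sqrt(2π·6N) / (sqrt(2π N)·sqrt(2π·5N)) = sqrt(6 / (2π·5·N)) = sqrt(3/(5π·16n)).
Substituting N = 16n: C(96n, 16n) ~ (46656/3125)^(16n) · sqrt(3/(5π·16n)).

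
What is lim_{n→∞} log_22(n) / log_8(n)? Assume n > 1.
lim = ln(8) / ln(22) = log_22(8)

Change of base: log_22(n) = ln n / ln 22 and log_8(n) = ln n / ln 8. The ratio is (ln n / ln 22) · (ln 8 / ln n) = ln 8 / ln 22, a constant independent of n. So the limit is ln 8 / ln 22 = log_22(8).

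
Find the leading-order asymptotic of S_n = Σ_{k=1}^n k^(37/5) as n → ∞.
S_n ~ (5/42) · n^(42/5)

Integral comparison: Σ_{k=1}^n k^(37/5) = ∫_0^n x^(37/5) dx + O(n^(37/5)). The integral is n^(1 + 37/5) / (1 + 37/5) = n^((37+5)/5) / ((37+5)/5) = (5/42) · n^(42/5).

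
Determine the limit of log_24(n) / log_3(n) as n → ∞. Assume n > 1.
lim = ln(3) / ln(24) = log_24(3)

Change of base: log_24(n) = ln n / ln 24 and log_3(n) = ln n / ln 3. The ratio is (ln n / ln 24) · (ln 3 / ln n) = ln 3 / ln 24, a constant independent of n. So the limit is ln 3 / ln 24 = log_24(3).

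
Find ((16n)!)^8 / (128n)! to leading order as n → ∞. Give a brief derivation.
((16n)!)^8/(128n)! ~ ((2π·16n)^(7/2) / sqrt(8)) · 8^(−8·16n)  →  0

Write N = 16n. Stirling: N! ~ sqrt(2π N)(N/e)^N and (8N)! ~ sqrt(2π·8N)·(8N/e)^(8N).
  (N!)^8/(8N)! ~ (2π N)^(8/2) (N/e)^(8N) / [sqrt(2π·8N) (8N/e)^(8N)]
     = (2π N)^(8/2) / sqrt(2π·8N) · (N/(8N))^(8N)
     = (2π N)^((8−1)/2) / sqrt(8) · 8^(−8N).
Since 8^8 > 1, the factor 8^(−8N) decays exponentially, so the ratio → 0. Substituting N = 16n gives the stated form.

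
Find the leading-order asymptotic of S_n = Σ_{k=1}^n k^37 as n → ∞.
S_n ~ n^38 / 38

By integral comparison (Euler-Maclaurin), Σ_{k=1}^n k^37 = ∫_0^n x^37 dx + O(n^37) = n^38/38 + O(n^37). (Equivalently, Faulhaber's formula gives the same leading term.)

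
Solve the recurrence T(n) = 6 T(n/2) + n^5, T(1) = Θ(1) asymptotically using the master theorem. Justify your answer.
T(n) = Θ(n^5)

log_2 6 ≈ 2.585. f(n) = n^5 dominates n^(log_2 6) since 5 > 2.585, and the regularity condition a·f(n/b) = 6·(n/2)^5 = (6/32)·n^5 ≤ c·f(n) holds with c = 6/32 ≈ 0.188 < 1. So this is Case 3: T(n) = Θ(f(n)) = Θ(n^5).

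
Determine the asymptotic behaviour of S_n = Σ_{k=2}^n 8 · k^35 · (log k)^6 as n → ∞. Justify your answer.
S_n ~ 2 · n^36 · (log n)^6 / 9

By integral comparison, S_n = ∫_1^n 8 · x^35 · (log x)^6 dx + O(n^35 · (log n)^6). For the integral, the leading term of ∫_1^n x^35 (log x)^6 dx is n^36/36 · (log n)^6 (by repeated integration by parts; each step lowers the log-exponent and produces a relatively O(1/log n) correction). Hence S_n ~ 2 · n^36 · (log n)^6 / 9.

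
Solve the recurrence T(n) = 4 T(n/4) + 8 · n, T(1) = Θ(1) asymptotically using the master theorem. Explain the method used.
T(n) = Θ(n log n)

log_4 4 = 1, and f(n) = 8 · n = Θ(n^(log_4 4)). This is Case 2 of the master theorem: T(n) = Θ(f(n) · log n) = Θ(n log n).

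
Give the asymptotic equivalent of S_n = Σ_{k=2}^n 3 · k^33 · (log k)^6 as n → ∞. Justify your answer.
S_n ~ 3 · n^34 · (log n)^6 / 34

By integral comparison, S_n = ∫_1^n 3 · x^33 · (log x)^6 dx + O(n^33 · (log n)^6). For the integral, the leading term of ∫_1^n x^33 (log x)^6 dx is n^34/34 · (log n)^6 (by repeated integration by parts; each step lowers the log-exponent and produces a relatively O(1/log n) correction). Hence S_n ~ 3 · n^34 · (log n)^6 / 34.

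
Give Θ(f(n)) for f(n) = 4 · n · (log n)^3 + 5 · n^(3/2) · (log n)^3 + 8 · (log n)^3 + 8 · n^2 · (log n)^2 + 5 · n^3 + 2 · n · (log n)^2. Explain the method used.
f(n) ∈ Θ(n^3)

Compare the terms by growth order. For large n, n^a · (log n)^b dominates n^a' · (log n)^b' iff a > a', or (a = a' and b > b'). Ranking the 6 terms shows the dominant one is 5 · n^3. Hence f(n) ∈ Θ(n^3).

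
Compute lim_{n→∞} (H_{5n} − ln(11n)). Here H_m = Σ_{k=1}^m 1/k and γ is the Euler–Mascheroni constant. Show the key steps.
lim = ln(5/11) + γ

By Euler-Maclaurin, H_m = ln m + γ + O(1/m). So
  H_{5n} − ln(11n) = ln(5n) + γ − ln(11n) + O(1/n)
                       = ln(5/11) + γ + O(1/n).
Hence the limit is ln(5/11) + γ.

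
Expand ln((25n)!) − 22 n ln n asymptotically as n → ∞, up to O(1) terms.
ln((25n)!) − 22 n ln n = 3 n ln n + 25(ln 25 − 1) n + (1/2) ln(2π·25n) + O(1/n)

Stirling: ln((25n)!) = 25n ln(25n) − 25n + (1/2) ln(2π·25n) + O(1/n).
Expand 25n ln(25n) = 25n (ln n + ln 25) = 25n ln n + 25n ln 25.
Subtract 22n ln n: leading term is (25 − 22) n ln n = 3 n ln n. The next term is 25n ln 25 − 25n = 25(ln 25 − 1) n. Then the (1/2) ln(2π·25n) correction.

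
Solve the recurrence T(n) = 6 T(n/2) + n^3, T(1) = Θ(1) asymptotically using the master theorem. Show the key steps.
T(n) = Θ(n^3)

log_2 6 ≈ 2.585. f(n) = n^3 dominates n^(log_2 6) since 3 > 2.585, and the regularity condition a·f(n/b) = 6·(n/2)^3 = (6/8)·n^3 ≤ c·f(n) holds with c = 6/8 ≈ 0.75 < 1. So this is Case 3: T(n) = Θ(f(n)) = Θ(n^3).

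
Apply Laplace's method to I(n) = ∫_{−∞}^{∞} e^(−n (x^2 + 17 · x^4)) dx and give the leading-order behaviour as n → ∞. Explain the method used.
I(n) ~ sqrt(π/n)

φ(x) = x^2 + 17 · x^4 has its unique global minimum at x* = 0 (since φ'(x) = 2x + 68x^3 = 0 only at x = 0 for real x with both coefficients positive, and φ → ∞ as |x| → ∞). At x* = 0, φ(0) = 0 and φ''(0) = 2. Laplace's method then gives
  I(n) ~ sqrt(2π / (n · φ''(0))) · e^(−n φ(0)) = sqrt(2π / (2n)) = sqrt(π/n).
The 17 · x^4 term contributes only at subleading order (an O(1/n) relative correction).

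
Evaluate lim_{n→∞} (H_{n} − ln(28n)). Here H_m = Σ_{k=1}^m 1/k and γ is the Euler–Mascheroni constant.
lim = −ln 28 + γ

By Euler-Maclaurin, H_m = ln m + γ + O(1/m). So
  H_{n} − ln(28n) = ln(n) + γ − ln(28n) + O(1/n)
                       = ln(1/28) + γ + O(1/n).
Hence the limit is ln(1/28) + γ.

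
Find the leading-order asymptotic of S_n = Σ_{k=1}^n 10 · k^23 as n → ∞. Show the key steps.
S_n ~ 5 · n^24 / 12

By integral comparison (Euler-Maclaurin), Σ_{k=1}^n 10 · k^23 = 10 · ∫_0^n x^23 dx + O(n^23) = 10 · n^24/24 = 5 · n^24 / 12 + O(n^23). (Equivalently, Faulhaber's formula gives the same leading term.)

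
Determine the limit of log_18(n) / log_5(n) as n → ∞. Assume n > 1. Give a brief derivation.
lim = ln(5) / ln(18) = log_18(5)

Change of base: log_18(n) = ln n / ln 18 and log_5(n) = ln n / ln 5. The ratio is (ln n / ln 18) · (ln 5 / ln n) = ln 5 / ln 18, a constant independent of n. So the limit is ln 5 / ln 18 = log_18(5).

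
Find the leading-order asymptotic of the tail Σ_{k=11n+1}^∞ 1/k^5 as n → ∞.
Σ_{k>11n} 1/k^5 ~ 1/(4 · (11n)^4)

Compare to the integral: ∫_{11n}^∞ x^(−5) dx = [−x^(−4)/4]_{11n}^∞ = 1/((5−1)·(11n)^4). Euler-Maclaurin then gives
  Σ_{k>11n} 1/k^5 = ∫_{11n}^∞ dx/x^5 − 1/(2·(11n)^5) + O(1/(11n)^6).
(Equivalently this is ζ(5) − Σ_{k≤11n} 1/k^5.)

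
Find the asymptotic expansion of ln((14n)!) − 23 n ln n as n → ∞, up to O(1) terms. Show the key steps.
ln((14n)!) − 23 n ln n = −9 n ln n + 14(ln 14 − 1) n + (1/2) ln(2π·14n) + O(1/n)

Stirling: ln((14n)!) = 14n ln(14n) − 14n + (1/2) ln(2π·14n) + O(1/n).
Expand 14n ln(14n) = 14n (ln n + ln 14) = 14n ln n + 14n ln 14.
Subtract 23n ln n: leading term is (14 − 23) n ln n = −9 n ln n. The next term is 14n ln 14 − 14n = 14(ln 14 − 1) n. Then the (1/2) ln(2π·14n) correction.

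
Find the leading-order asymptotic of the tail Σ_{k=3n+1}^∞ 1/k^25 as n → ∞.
Σ_{k>3n} 1/k^25 ~ 1/(24 · (3n)^24)

Compare to the integral: ∫_{3n}^∞ x^(−25) dx = [−x^(−24)/24]_{3n}^∞ = 1/((25−1)·(3n)^24). Euler-Maclaurin then gives
  Σ_{k>3n} 1/k^25 = ∫_{3n}^∞ dx/x^25 − 1/(2·(3n)^25) + O(1/(3n)^26).
(Equivalently this is ζ(25) − Σ_{k≤3n} 1/k^25.)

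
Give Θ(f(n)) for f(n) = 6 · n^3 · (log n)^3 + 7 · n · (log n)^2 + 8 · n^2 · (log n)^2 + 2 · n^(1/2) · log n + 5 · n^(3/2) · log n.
f(n) ∈ Θ(n^3 · (log n)^3)

Compare the terms by growth order. For large n, n^a · (log n)^b dominates n^a' · (log n)^b' iff a > a', or (a = a' and b > b'). Ranking the 5 terms shows the dominant one is 6 · n^3 · (log n)^3. Hence f(n) ∈ Θ(n^3 · (log n)^3).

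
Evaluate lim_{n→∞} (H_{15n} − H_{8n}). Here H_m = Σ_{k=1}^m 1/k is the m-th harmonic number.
lim = ln(15/8)

Euler-Maclaurin gives H_m = ln m + γ + 1/(2m) + O(1/m^2). The γ and O(1/m) terms cancel in the difference:
  H_{15n} − H_{8n} = ln(15n) − ln(8n) + O(1/n) = ln(15/8) + O(1/n).
Hence the limit is ln(15/8).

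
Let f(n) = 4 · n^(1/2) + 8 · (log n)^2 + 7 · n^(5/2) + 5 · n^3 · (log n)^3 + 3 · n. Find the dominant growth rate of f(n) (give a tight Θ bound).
f(n) ∈ Θ(n^3 · (log n)^3)

Compare the terms by growth order. For large n, n^a · (log n)^b dominates n^a' · (log n)^b' iff a > a', or (a = a' and b > b'). Ranking the 5 terms shows the dominant one is 5 · n^3 · (log n)^3. Hence f(n) ∈ Θ(n^3 · (log n)^3).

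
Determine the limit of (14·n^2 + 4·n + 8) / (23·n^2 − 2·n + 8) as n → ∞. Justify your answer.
lim = 14/23

For large n the leading n^2 terms dominate both numerator and denominator. Dividing top and bottom by n^2, every other term tends to 0, leaving 14/23.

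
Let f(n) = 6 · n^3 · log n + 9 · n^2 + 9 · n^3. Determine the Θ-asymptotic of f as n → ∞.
f(n) ∈ Θ(n^3 · log n)

Compare the terms by growth order. For large n, n^a · (log n)^b dominates n^a' · (log n)^b' iff a > a', or (a = a' and b > b'). Ranking the 3 terms shows the dominant one is 6 · n^3 · log n. Hence f(n) ∈ Θ(n^3 · log n).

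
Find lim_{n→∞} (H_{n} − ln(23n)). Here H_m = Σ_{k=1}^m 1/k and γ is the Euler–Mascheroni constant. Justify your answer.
lim = −ln 23 + γ

By Euler-Maclaurin, H_m = ln m + γ + O(1/m). So
  H_{n} − ln(23n) = ln(n) + γ − ln(23n) + O(1/n)
                       = ln(1/23) + γ + O(1/n).
Hence the limit is ln(1/23) + γ.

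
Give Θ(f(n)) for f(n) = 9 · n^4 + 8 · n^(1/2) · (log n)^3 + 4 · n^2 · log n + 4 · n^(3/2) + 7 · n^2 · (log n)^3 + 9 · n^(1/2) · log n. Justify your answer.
f(n) ∈ Θ(n^4)

Compare the terms by growth order. For large n, n^a · (log n)^b dominates n^a' · (log n)^b' iff a > a', or (a = a' and b > b'). Ranking the 6 terms shows the dominant one is 9 · n^4. Hence f(n) ∈ Θ(n^4).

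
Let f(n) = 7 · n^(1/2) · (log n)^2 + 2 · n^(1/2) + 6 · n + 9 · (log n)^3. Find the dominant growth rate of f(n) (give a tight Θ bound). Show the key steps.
f(n) ∈ Θ(n)

Compare the terms by growth order. For large n, n^a · (log n)^b dominates n^a' · (log n)^b' iff a > a', or (a = a' and b > b'). Ranking the 4 terms shows the dominant one is 6 · n. Hence f(n) ∈ Θ(n).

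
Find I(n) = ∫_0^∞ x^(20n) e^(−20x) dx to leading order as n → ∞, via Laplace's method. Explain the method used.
I(n) ~ (sqrt(2π·20n) / 20) · (20n/(20e))^(20n)

Write the integrand as exp(20n ln x − 20x) and set f(x) = 20n ln x − 20x. Then f'(x) = 20n/x − 20 = 0 at x* = 20n/20, and f''(x*) = −20n/x*^2 = −20^2/(20n). Laplace's method (interior maximum) gives
  I(n) ~ e^(f(x*)) · sqrt(2π / |f''(x*)|)
        = exp(20n ln(20n/20) − 20n) · sqrt(2π · 20n / 20^2)
        = (20n/20)^(20n) e^(−20n) · sqrt(2π·20n) / 20
        = (sqrt(2π·20n) / 20) · (20n/(20e))^(20n).
This matches Γ(20n+1)/20^(20n+1) with Stirling applied to Γ.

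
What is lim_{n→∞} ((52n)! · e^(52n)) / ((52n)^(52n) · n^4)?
lim = 0

Stirling: (52n)! ~ sqrt(2π·52n) · (52n/e)^(52n). Hence
  (52n)! · e^(52n) / (52n)^(52n) ~ sqrt(2π·52n).
Dividing by n^4: sqrt(2π·52n) / n^4 = sqrt(2π·52) · n^((1−8)/2), so the expression behaves like sqrt(2π·52) · n^((1−8)/2) → 0.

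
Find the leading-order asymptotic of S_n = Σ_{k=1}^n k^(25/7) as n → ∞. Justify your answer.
S_n ~ (7/32) · n^(32/7)

Integral comparison: Σ_{k=1}^n k^(25/7) = ∫_0^n x^(25/7) dx + O(n^(25/7)). The integral is n^(1 + 25/7) / (1 + 25/7) = n^((25+7)/7) / ((25+7)/7) = (7/32) · n^(32/7).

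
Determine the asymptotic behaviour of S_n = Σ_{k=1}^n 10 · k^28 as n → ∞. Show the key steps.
S_n ~ 10 · n^29 / 29

By integral comparison (Euler-Maclaurin), Σ_{k=1}^n 10 · k^28 = 10 · ∫_0^n x^28 dx + O(n^28) = 10 · n^29/29 + O(n^28). (Equivalently, Faulhaber's formula gives the same leading term.)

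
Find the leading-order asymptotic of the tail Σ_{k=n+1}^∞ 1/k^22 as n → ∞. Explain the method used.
Σ_{k>n} 1/k^22 ~ 1/(21 · n^21)

Compare to the integral: ∫_{n}^∞ x^(−22) dx = [−x^(−21)/21]_{n}^∞ = 1/((22−1)·n^21). Euler-Maclaurin then gives
  Σ_{k>n} 1/k^22 = ∫_{n}^∞ dx/x^22 − 1/(2·n^22) + O(1/n^23).
(Equivalently this is ζ(22) − Σ_{k≤n} 1/k^22.)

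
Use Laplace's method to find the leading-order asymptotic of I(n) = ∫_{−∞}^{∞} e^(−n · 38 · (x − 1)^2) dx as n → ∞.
I(n) = sqrt(π/(38n))

Here φ(x) = 38 · (x − 1)^2 has its unique minimum at x* = 1 with φ(x*) = 0 and φ''(x*) = 76. Laplace's method gives
  I(n) ~ e^(−n φ(x*)) · sqrt(2π / (n · φ''(x*))) = sqrt(2π / (76n)) = sqrt(π/(38n)).
This is exact: substituting u = (x − 1)·sqrt(38n) gives I(n) = (1/sqrt(38n)) ∫_{−∞}^{∞} e^(−u^2) du = sqrt(π/(38n)).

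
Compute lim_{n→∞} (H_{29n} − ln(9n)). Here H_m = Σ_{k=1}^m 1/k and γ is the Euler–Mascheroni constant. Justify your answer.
lim = ln(29/9) + γ

By Euler-Maclaurin, H_m = ln m + γ + O(1/m). So
  H_{29n} − ln(9n) = ln(29n) + γ − ln(9n) + O(1/n)
                       = ln(29/9) + γ + O(1/n).
Hence the limit is ln(29/9) + γ.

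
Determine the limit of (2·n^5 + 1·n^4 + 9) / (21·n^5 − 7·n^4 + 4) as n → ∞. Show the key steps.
lim = 2/21

For large n the leading n^5 terms dominate both numerator and denominator. Dividing top and bottom by n^5, every other term tends to 0, leaving 2/21.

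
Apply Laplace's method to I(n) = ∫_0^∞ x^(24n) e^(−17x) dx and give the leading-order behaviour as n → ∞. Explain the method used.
I(n) ~ (sqrt(2π·24n) / 17) · (24n/(17e))^(24n)

Write the integrand as exp(24n ln x − 17x) and set f(x) = 24n ln x − 17x. Then f'(x) = 24n/x − 17 = 0 at x* = 24n/17, and f''(x*) = −24n/x*^2 = −17^2/(24n). Laplace's method (interior maximum) gives
  I(n) ~ e^(f(x*)) · sqrt(2π / |f''(x*)|)
        = exp(24n ln(24n/17) − 24n) · sqrt(2π · 24n / 17^2)
        = (24n/17)^(24n) e^(−24n) · sqrt(2π·24n) / 17
        = (sqrt(2π·24n) / 17) · (24n/(17e))^(24n).
This matches Γ(24n+1)/17^(24n+1) with Stirling applied to Γ.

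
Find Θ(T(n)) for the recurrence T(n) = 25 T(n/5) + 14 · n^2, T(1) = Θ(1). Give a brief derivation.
T(n) = Θ(n^2 log n)

log_5 25 = 2, and f(n) = 14 · n^2 = Θ(n^(log_5 25)). This is Case 2 of the master theorem: T(n) = Θ(f(n) · log n) = Θ(n^2 log n).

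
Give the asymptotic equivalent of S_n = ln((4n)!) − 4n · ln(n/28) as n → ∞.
S_n ~ 4n · (ln 112 − 1) + O(ln n)

Stirling: ln((4n)!) = 4n ln(4n) − 4n + O(ln n).
  S_n = 4n ln(4n) − 4n − 4n ln(n/28) + O(ln n)
      = 4n ln(4n) − 4n ln n + 4n ln 28 − 4n + O(ln n)
      = 4n ln 4 + 4n ln 28 − 4n + O(ln n)
      = 4n (ln 112 − 1) + O(ln n).
Numerically ln(112) − 1 ≈ 3.7185.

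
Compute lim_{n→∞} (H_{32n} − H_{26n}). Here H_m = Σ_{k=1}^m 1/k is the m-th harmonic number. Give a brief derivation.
lim = ln(32/26) = ln(16/13)

Euler-Maclaurin gives H_m = ln m + γ + 1/(2m) + O(1/m^2). The γ and O(1/m) terms cancel in the difference:
  H_{32n} − H_{26n} = ln(32n) − ln(26n) + O(1/n) = ln(32/26) + O(1/n).
Hence the limit is ln(32/26) = ln(16/13).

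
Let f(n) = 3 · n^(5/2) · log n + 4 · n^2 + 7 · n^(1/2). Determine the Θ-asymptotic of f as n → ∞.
f(n) ∈ Θ(n^(5/2) · log n)

Compare the terms by growth order. For large n, n^a · (log n)^b dominates n^a' · (log n)^b' iff a > a', or (a = a' and b > b'). Ranking the 3 terms shows the dominant one is 3 · n^(5/2) · log n. Hence f(n) ∈ Θ(n^(5/2) · log n).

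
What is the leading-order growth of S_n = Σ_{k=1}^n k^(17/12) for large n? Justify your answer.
S_n ~ (12/29) · n^(29/12)

Integral comparison: Σ_{k=1}^n k^(17/12) = ∫_0^n x^(17/12) dx + O(n^(17/12)). The integral is n^(1 + 17/12) / (1 + 17/12) = n^((17+12)/12) / ((17+12)/12) = (12/29) · n^(29/12).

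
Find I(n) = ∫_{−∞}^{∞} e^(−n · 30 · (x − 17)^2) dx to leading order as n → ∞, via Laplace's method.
I(n) = sqrt(π/(30n))

Here φ(x) = 30 · (x − 17)^2 has its unique minimum at x* = 17 with φ(x*) = 0 and φ''(x*) = 60. Laplace's method gives
  I(n) ~ e^(−n φ(x*)) · sqrt(2π / (n · φ''(x*))) = sqrt(2π / (60n)) = sqrt(π/(30n)).
This is exact: substituting u = (x − 17)·sqrt(30n) gives I(n) = (1/sqrt(30n)) ∫_{−∞}^{∞} e^(−u^2) du = sqrt(π/(30n)).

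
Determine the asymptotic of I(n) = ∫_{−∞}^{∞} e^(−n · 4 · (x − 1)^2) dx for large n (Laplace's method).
I(n) = sqrt(π/(4n))

Here φ(x) = 4 · (x − 1)^2 has its unique minimum at x* = 1 with φ(x*) = 0 and φ''(x*) = 8. Laplace's method gives
  I(n) ~ e^(−n φ(x*)) · sqrt(2π / (n · φ''(x*))) = sqrt(2π / (8n)) = sqrt(π/(4n)).
This is exact: substituting u = (x − 1)·sqrt(4n) gives I(n) = (1/sqrt(4n)) ∫_{−∞}^{∞} e^(−u^2) du = sqrt(π/(4n)).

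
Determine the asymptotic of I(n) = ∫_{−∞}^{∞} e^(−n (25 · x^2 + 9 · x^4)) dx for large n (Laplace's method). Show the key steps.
I(n) ~ sqrt(π/(25n))

φ(x) = 25 · x^2 + 9 · x^4 has its unique global minimum at x* = 0 (since φ'(x) = 50x + 36x^3 = 0 only at x = 0 for real x with both coefficients positive, and φ → ∞ as |x| → ∞). At x* = 0, φ(0) = 0 and φ''(0) = 50. Laplace's method then gives
  I(n) ~ sqrt(2π / (n · φ''(0))) · e^(−n φ(0)) = sqrt(2π / (50n)) = sqrt(π/(25n)).
The 9 · x^4 term contributes only at subleading order (an O(1/n) relative correction).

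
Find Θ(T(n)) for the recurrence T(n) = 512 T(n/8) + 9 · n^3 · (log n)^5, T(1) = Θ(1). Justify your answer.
T(n) = Θ(n^3 · (log n)^6)

Here log_8 512 = 3 and f(n) = 9 · n^3 · (log n)^5 = Θ(n^(log_8 512) · (log n)^5). This is the extended Case 2 of the master theorem (f matches the critical exponent up to log factors), giving T(n) = Θ(n^(log_8 512) · (log n)^(5+1)) = Θ(n^3 · (log n)^6).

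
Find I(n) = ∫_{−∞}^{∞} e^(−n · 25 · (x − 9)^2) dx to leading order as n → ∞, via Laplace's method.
I(n) = sqrt(π/(25n))

Here φ(x) = 25 · (x − 9)^2 has its unique minimum at x* = 9 with φ(x*) = 0 and φ''(x*) = 50. Laplace's method gives
  I(n) ~ e^(−n φ(x*)) · sqrt(2π / (n · φ''(x*))) = sqrt(2π / (50n)) = sqrt(π/(25n)).
This is exact: substituting u = (x − 9)·sqrt(25n) gives I(n) = (1/sqrt(25n)) ∫_{−∞}^{∞} e^(−u^2) du = sqrt(π/(25n)).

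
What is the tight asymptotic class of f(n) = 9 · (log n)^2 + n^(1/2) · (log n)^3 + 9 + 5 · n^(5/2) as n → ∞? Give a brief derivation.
f(n) ∈ Θ(n^(5/2))

Compare the terms by growth order. For large n, n^a · (log n)^b dominates n^a' · (log n)^b' iff a > a', or (a = a' and b > b'). Ranking the 4 terms shows the dominant one is 5 · n^(5/2). Hence f(n) ∈ Θ(n^(5/2)).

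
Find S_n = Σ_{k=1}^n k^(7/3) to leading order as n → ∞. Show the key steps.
S_n ~ (3/10) · n^(10/3)

Integral comparison: Σ_{k=1}^n k^(7/3) = ∫_0^n x^(7/3) dx + O(n^(7/3)). The integral is n^(1 + 7/3) / (1 + 7/3) = n^((7+3)/3) / ((7+3)/3) = (3/10) · n^(10/3).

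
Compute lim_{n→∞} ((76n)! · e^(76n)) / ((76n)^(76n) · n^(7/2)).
lim = 0

Stirling: (76n)! ~ sqrt(2π·76n) · (76n/e)^(76n). Hence
  (76n)! · e^(76n) / (76n)^(76n) ~ sqrt(2π·76n).
Dividing by n^(7/2): sqrt(2π·76n) / n^(7/2) = sqrt(2π·76) · n^((1−7)/2), so the expression behaves like sqrt(2π·76) · n^((1−7)/2) → 0.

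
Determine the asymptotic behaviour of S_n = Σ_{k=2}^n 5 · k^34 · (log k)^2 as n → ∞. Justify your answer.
S_n ~ n^35 · (log n)^2 / 7

By integral comparison, S_n = ∫_1^n 5 · x^34 · (log x)^2 dx + O(n^34 · (log n)^2). For the integral, the leading term of ∫_1^n x^34 (log x)^2 dx is n^35/35 · (log n)^2 (by repeated integration by parts; each step lowers the log-exponent and produces a relatively O(1/log n) correction). Hence S_n ~ n^35 · (log n)^2 / 7.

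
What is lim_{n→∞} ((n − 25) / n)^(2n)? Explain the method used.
lim = e^(−50)

Rewrite as (1 − 25/n)^(2n). By the standard limit (1 + x/n)^n → e^x, we have (1 − 25/n)^n → e^(−25), and raising to the 2nd power gives e^(−50).
More precisely, ln[(1 − 25/n)^(2n)] = 2n · ln(1 − 25/n) = 2n · (-25/n + O(1/n^2)) = -50 + O(1/n) → -50.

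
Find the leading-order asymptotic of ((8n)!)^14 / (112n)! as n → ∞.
((8n)!)^14/(112n)! ~ ((2π·8n)^(13/2) / sqrt(14)) · 14^(−14·8n)  →  0

Write N = 8n. Stirling: N! ~ sqrt(2π N)(N/e)^N and (14N)! ~ sqrt(2π·14N)·(14N/e)^(14N).
  (N!)^14/(14N)! ~ (2π N)^(14/2) (N/e)^(14N) / [sqrt(2π·14N) (14N/e)^(14N)]
     = (2π N)^(14/2) / sqrt(2π·14N) · (N/(14N))^(14N)
     = (2π N)^((14−1)/2) / sqrt(14) · 14^(−14N).
Since 14^14 > 1, the factor 14^(−14N) decays exponentially, so the ratio → 0. Substituting N = 8n gives the stated form.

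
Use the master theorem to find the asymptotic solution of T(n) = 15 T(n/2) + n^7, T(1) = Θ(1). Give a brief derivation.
T(n) = Θ(n^7)

log_2 15 ≈ 3.907. f(n) = n^7 dominates n^(log_2 15) since 7 > 3.907, and the regularity condition a·f(n/b) = 15·(n/2)^7 = (15/128)·n^7 ≤ c·f(n) holds with c = 15/128 ≈ 0.117 < 1. So this is Case 3: T(n) = Θ(f(n)) = Θ(n^7).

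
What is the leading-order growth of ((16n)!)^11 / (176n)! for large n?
((16n)!)^11/(176n)! ~ ((2π·16n)^(10/2) / sqrt(11)) · 11^(−11·16n)  →  0

Write N = 16n. Stirling: N! ~ sqrt(2π N)(N/e)^N and (11N)! ~ sqrt(2π·11N)·(11N/e)^(11N).
  (N!)^11/(11N)! ~ (2π N)^(11/2) (N/e)^(11N) / [sqrt(2π·11N) (11N/e)^(11N)]
     = (2π N)^(11/2) / sqrt(2π·11N) · (N/(11N))^(11N)
     = (2π N)^((11−1)/2) / sqrt(11) · 11^(−11N).
Since 11^11 > 1, the factor 11^(−11N) decays exponentially, so the ratio → 0. Substituting N = 16n gives the stated form.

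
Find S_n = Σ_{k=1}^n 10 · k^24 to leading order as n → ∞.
S_n ~ 2 · n^25 / 5

By integral comparison (Euler-Maclaurin), Σ_{k=1}^n 10 · k^24 = 10 · ∫_0^n x^24 dx + O(n^24) = 10 · n^25/25 = 2 · n^25 / 5 + O(n^24). (Equivalently, Faulhaber's formula gives the same leading term.)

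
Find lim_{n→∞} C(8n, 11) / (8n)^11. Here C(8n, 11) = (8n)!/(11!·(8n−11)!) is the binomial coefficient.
lim = 1/11! = 1/39916800

With N = 8n → ∞: C(N, 11) / N^11 = [N(N−1)…(N−10)] / (11! · N^11) = (1/11!) · 1 · (1 − 1/(8n)) · … · (1 − 10/(8n)). Each factor → 1 as N → ∞, so the limit is 1/11! = 1/39916800.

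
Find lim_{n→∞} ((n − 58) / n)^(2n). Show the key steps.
lim = e^(−116)

Rewrite as (1 − 58/n)^(2n). By the standard limit (1 + x/n)^n → e^x, we have (1 − 58/n)^n → e^(−58), and raising to the 2nd power gives e^(−116).
More precisely, ln[(1 − 58/n)^(2n)] = 2n · ln(1 − 58/n) = 2n · (-58/n + O(1/n^2)) = -116 + O(1/n) → -116.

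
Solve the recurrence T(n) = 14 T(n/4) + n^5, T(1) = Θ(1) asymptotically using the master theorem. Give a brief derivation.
T(n) = Θ(n^5)

log_4 14 ≈ 1.904. f(n) = n^5 dominates n^(log_4 14) since 5 > 1.904, and the regularity condition a·f(n/b) = 14·(n/4)^5 = (14/1024)·n^5 ≤ c·f(n) holds with c = 14/1024 ≈ 0.0137 < 1. So this is Case 3: T(n) = Θ(f(n)) = Θ(n^5).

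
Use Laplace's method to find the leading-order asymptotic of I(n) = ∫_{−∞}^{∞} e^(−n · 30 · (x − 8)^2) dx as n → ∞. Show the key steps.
I(n) = sqrt(π/(30n))

Here φ(x) = 30 · (x − 8)^2 has its unique minimum at x* = 8 with φ(x*) = 0 and φ''(x*) = 60. Laplace's method gives
  I(n) ~ e^(−n φ(x*)) · sqrt(2π / (n · φ''(x*))) = sqrt(2π / (60n)) = sqrt(π/(30n)).
This is exact: substituting u = (x − 8)·sqrt(30n) gives I(n) = (1/sqrt(30n)) ∫_{−∞}^{∞} e^(−u^2) du = sqrt(π/(30n)).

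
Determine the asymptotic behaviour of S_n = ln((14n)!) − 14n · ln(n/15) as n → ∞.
S_n ~ 14n · (ln 210 − 1) + O(ln n)

Stirling: ln((14n)!) = 14n ln(14n) − 14n + O(ln n).
  S_n = 14n ln(14n) − 14n − 14n ln(n/15) + O(ln n)
      = 14n ln(14n) − 14n ln n + 14n ln 15 − 14n + O(ln n)
      = 14n ln 14 + 14n ln 15 − 14n + O(ln n)
      = 14n (ln 210 − 1) + O(ln n).
Numerically ln(210) − 1 ≈ 4.3471.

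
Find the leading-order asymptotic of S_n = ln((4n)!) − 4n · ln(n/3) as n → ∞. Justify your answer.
S_n ~ 4n · (ln 12 − 1) + O(ln n)

Stirling: ln((4n)!) = 4n ln(4n) − 4n + O(ln n).
  S_n = 4n ln(4n) − 4n − 4n ln(n/3) + O(ln n)
      = 4n ln(4n) − 4n ln n + 4n ln 3 − 4n + O(ln n)
      = 4n ln 4 + 4n ln 3 − 4n + O(ln n)
      = 4n (ln 12 − 1) + O(ln n).
Numerically ln(12) − 1 ≈ 1.4849.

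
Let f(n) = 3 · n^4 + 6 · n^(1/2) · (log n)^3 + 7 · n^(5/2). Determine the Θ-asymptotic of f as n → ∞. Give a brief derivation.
f(n) ∈ Θ(n^4)

Compare the terms by growth order. For large n, n^a · (log n)^b dominates n^a' · (log n)^b' iff a > a', or (a = a' and b > b'). Ranking the 3 terms shows the dominant one is 3 · n^4. Hence f(n) ∈ Θ(n^4).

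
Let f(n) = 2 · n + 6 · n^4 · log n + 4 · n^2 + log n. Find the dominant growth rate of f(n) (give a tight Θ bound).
f(n) ∈ Θ(n^4 · log n)

Compare the terms by growth order. For large n, n^a · (log n)^b dominates n^a' · (log n)^b' iff a > a', or (a = a' and b > b'). Ranking the 4 terms shows the dominant one is 6 · n^4 · log n. Hence f(n) ∈ Θ(n^4 · log n).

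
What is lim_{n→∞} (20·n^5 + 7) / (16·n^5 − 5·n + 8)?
lim = 20/16 = 5/4

For large n the leading n^5 terms dominate both numerator and denominator. Dividing top and bottom by n^5, every other term tends to 0, leaving 20/16 = 5/4.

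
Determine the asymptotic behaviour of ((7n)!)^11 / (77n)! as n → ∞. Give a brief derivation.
((7n)!)^11/(77n)! ~ ((2π·7n)^(10/2) / sqrt(11)) · 11^(−11·7n)  →  0

Write N = 7n. Stirling: N! ~ sqrt(2π N)(N/e)^N and (11N)! ~ sqrt(2π·11N)·(11N/e)^(11N).
  (N!)^11/(11N)! ~ (2π N)^(11/2) (N/e)^(11N) / [sqrt(2π·11N) (11N/e)^(11N)]
     = (2π N)^(11/2) / sqrt(2π·11N) · (N/(11N))^(11N)
     = (2π N)^((11−1)/2) / sqrt(11) · 11^(−11N).
Since 11^11 > 1, the factor 11^(−11N) decays exponentially, so the ratio → 0. Substituting N = 7n gives the stated form.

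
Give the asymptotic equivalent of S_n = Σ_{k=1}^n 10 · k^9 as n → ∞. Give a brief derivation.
S_n ~ n^10

By integral comparison (Euler-Maclaurin), Σ_{k=1}^n 10 · k^9 = 10 · ∫_0^n x^9 dx + O(n^9) = 10 · n^10/10 = n^10 + O(n^9). (Equivalently, Faulhaber's formula gives the same leading term.)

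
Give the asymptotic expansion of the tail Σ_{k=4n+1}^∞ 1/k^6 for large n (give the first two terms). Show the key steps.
Σ_{k>4n} 1/k^6 = 1/(5 · (4n)^5) − 1/(2 · (4n)^6) + O(1/(4n)^7)

Compare to the integral: ∫_{4n}^∞ x^(−6) dx = [−x^(−5)/5]_{4n}^∞ = 1/((6−1)·(4n)^5). The Euler-Maclaurin correction adds −f(4n)/2 = −1/(2·(4n)^6). Euler-Maclaurin then gives
  Σ_{k>4n} 1/k^6 = ∫_{4n}^∞ dx/x^6 − 1/(2·(4n)^6) + O(1/(4n)^7).
(Equivalently this is ζ(6) − Σ_{k≤4n} 1/k^6.)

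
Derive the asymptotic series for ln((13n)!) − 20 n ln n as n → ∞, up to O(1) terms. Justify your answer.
ln((13n)!) − 20 n ln n = −7 n ln n + 13(ln 13 − 1) n + (1/2) ln(2π·13n) + O(1/n)

Stirling: ln((13n)!) = 13n ln(13n) − 13n + (1/2) ln(2π·13n) + O(1/n).
Expand 13n ln(13n) = 13n (ln n + ln 13) = 13n ln n + 13n ln 13.
Subtract 20n ln n: leading term is (13 − 20) n ln n = −7 n ln n. The next term is 13n ln 13 − 13n = 13(ln 13 − 1) n. Then the (1/2) ln(2π·13n) correction.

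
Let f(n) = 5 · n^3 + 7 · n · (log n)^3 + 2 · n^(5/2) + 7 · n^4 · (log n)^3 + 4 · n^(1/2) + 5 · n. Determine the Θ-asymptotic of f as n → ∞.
f(n) ∈ Θ(n^4 · (log n)^3)

Compare the terms by growth order. For large n, n^a · (log n)^b dominates n^a' · (log n)^b' iff a > a', or (a = a' and b > b'). Ranking the 6 terms shows the dominant one is 7 · n^4 · (log n)^3. Hence f(n) ∈ Θ(n^4 · (log n)^3).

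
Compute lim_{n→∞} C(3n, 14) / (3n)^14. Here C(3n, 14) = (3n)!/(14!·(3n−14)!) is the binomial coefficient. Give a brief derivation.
lim = 1/14! = 1/87178291200

With N = 3n → ∞: C(N, 14) / N^14 = [N(N−1)…(N−13)] / (14! · N^14) = (1/14!) · 1 · (1 − 1/(3n)) · … · (1 − 13/(3n)). Each factor → 1 as N → ∞, so the limit is 1/14! = 1/87178291200.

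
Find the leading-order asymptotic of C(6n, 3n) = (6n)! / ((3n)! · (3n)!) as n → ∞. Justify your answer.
C(6n, 3n) ~ (4)^(3n) · sqrt(1/(π·3n))

Write N = 3n. Apply Stirling to each factorial:
  (2N)! ~ sqrt(2π·2N) · (2N/e)^(2N),
  N! ~ sqrt(2π N) · (N/e)^N,
  (1N)! ~ sqrt(2π·1N) · (1N/e)^(1N).
The exponential factors combine to (2N)^(2N) / (N^N · (1N)^(1N)) = 2^(2N)/1^(1N) = (2^2/1^1)^N = (4)^N.
The square-root prefactors combine to sqrt(2π·2N) / (sqrt(2π N)·sqrt(2π·1N)) = sqrt(2 / (2π·1·N)) = sqrt(1/(π·3n)).
Substituting N = 3n: C(6n, 3n) ~ (4)^(3n) · sqrt(1/(π·3n)).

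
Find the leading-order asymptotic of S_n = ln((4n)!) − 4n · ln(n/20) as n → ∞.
S_n ~ 4n · (ln 80 − 1) + O(ln n)

Stirling: ln((4n)!) = 4n ln(4n) − 4n + O(ln n).
  S_n = 4n ln(4n) − 4n − 4n ln(n/20) + O(ln n)
      = 4n ln(4n) − 4n ln n + 4n ln 20 − 4n + O(ln n)
      = 4n ln 4 + 4n ln 20 − 4n + O(ln n)
      = 4n (ln 80 − 1) + O(ln n).
Numerically ln(80) − 1 ≈ 3.3820.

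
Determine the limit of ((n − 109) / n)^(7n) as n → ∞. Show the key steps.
lim = e^(−763)

Rewrite as (1 − 109/n)^(7n). By the standard limit (1 + x/n)^n → e^x, we have (1 − 109/n)^n → e^(−109), and raising to the 7th power gives e^(−763).
More precisely, ln[(1 − 109/n)^(7n)] = 7n · ln(1 − 109/n) = 7n · (-109/n + O(1/n^2)) = -763 + O(1/n) → -763.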